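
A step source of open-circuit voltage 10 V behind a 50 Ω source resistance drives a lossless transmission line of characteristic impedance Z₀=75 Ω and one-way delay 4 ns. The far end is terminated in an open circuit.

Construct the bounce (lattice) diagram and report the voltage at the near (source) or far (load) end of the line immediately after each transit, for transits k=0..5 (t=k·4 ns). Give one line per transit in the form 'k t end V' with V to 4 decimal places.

0 0 source 6.0000
1 4 load 12.0000
2 8 source 10.8000
3 12 load 9.6000
4 16 source 9.8400
5 20 load 10.0800

Γ_L=1.000000, Γ_S=-0.200000; launch V₁=10·75/125=6.000000
k=0 src: V=6.0000
k=1 load: inc=6.000000, refl=6.000000·1.000000=6.0000; V=0.000000+6.000000+6.000000=12.0000
k=2 src: inc=6.000000, refl=6.000000·-0.200000=-1.2000; V=6.000000+6.000000+-1.200000=10.8000
k=3 load: inc=-1.200000, refl=-1.200000·1.000000=-1.2000; V=12.000000+-1.200000+-1.200000=9.6000
k=4 src: inc=-1.200000, refl=-1.200000·-0.200000=0.2400; V=10.800000+-1.200000+0.240000=9.8400
k=5 load: inc=0.240000, refl=0.240000·1.000000=0.2400; V=9.600000+0.240000+0.240000=10.0800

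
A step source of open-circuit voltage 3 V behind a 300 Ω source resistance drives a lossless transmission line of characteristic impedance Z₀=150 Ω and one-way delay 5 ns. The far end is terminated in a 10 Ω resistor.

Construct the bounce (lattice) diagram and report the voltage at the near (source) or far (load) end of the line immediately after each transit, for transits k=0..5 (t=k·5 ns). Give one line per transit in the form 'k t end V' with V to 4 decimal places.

0 0 source 1.0000
1 5 load 0.1250
2 10 source -0.1667
3 15 load 0.0885
4 20 source 0.1736
5 25 load 0.0992

Γ_L=-0.875000, Γ_S=0.333333; launch V₁=3·150/450=1.000000
k=0 src: V=1.0000
k=1 load: inc=1.000000, refl=1.000000·-0.875000=-0.8750; V=0.000000+1.000000+-0.875000=0.1250
k=2 src: inc=-0.875000, refl=-0.875000·0.333333=-0.2917; V=1.000000+-0.875000+-0.291667=-0.1667
k=3 load: inc=-0.291667, refl=-0.291667·-0.875000=0.2552; V=0.125000+-0.291667+0.255208=0.0885
k=4 src: inc=0.255208, refl=0.255208·0.333333=0.0851; V=-0.166667+0.255208+0.085069=0.1736
k=5 load: inc=0.085069, refl=0.085069·-0.875000=-0.0744; V=0.088542+0.085069+-0.074436=0.0992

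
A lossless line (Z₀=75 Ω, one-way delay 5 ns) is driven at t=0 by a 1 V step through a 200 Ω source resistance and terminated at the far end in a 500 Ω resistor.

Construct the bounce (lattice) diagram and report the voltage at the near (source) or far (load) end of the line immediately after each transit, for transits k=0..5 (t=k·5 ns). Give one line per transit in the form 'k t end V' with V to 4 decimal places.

0 0 source 0.2727
1 5 load 0.4743
2 10 source 0.5659
3 15 load 0.6337
4 20 source 0.6644
5 25 load 0.6872

Γ_L=0.739130, Γ_S=0.454545; launch V₁=1·75/275=0.272727
k=0 src: V=0.2727
k=1 load: inc=0.272727, refl=0.272727·0.739130=0.2016; V=0.000000+0.272727+0.201581=0.4743
k=2 src: inc=0.201581, refl=0.201581·0.454545=0.0916; V=0.272727+0.201581+0.091628=0.5659
k=3 load: inc=0.091628, refl=0.091628·0.739130=0.0677; V=0.474308+0.091628+0.067725=0.6337
k=4 src: inc=0.067725, refl=0.067725·0.454545=0.0308; V=0.565936+0.067725+0.030784=0.6644
k=5 load: inc=0.030784, refl=0.030784·0.739130=0.0228; V=0.633661+0.030784+0.022753=0.6872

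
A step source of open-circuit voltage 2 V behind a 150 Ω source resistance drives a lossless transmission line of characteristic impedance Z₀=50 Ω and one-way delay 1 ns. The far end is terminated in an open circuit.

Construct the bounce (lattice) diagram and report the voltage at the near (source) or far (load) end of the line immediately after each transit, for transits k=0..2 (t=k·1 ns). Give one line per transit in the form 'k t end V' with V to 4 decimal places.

Γ_L=1.000000, Γ_S=0.500000; launch V₁=2·50/200=0.500000
k=0 src: V=0.5000
k=1 load: inc=0.500000, refl=0.500000·1.000000=0.5000; V=0.000000+0.500000+0.500000=1.0000
k=2 src: inc=0.500000, refl=0.500000·0.500000=0.2500; V=0.500000+0.500000+0.250000=1.2500

0 0 source 0.5000
1 1 load 1.0000
2 2 source 1.2500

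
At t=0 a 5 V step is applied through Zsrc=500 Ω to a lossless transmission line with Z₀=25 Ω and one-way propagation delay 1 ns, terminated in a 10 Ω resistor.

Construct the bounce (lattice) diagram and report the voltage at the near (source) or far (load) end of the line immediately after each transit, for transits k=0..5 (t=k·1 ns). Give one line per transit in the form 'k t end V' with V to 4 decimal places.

0 0 source 0.2381
1 1 load 0.1361
2 2 source 0.0437
3 3 load 0.0833
4 4 source 0.1191
5 5 load 0.1038

Γ_L=-0.428571, Γ_S=0.904762; launch V₁=5·25/525=0.238095
k=0 src: V=0.2381
k=1 load: inc=0.238095, refl=0.238095·-0.428571=-0.1020; V=0.000000+0.238095+-0.102041=0.1361
k=2 src: inc=-0.102041, refl=-0.102041·0.904762=-0.0923; V=0.238095+-0.102041+-0.092323=0.0437
k=3 load: inc=-0.092323, refl=-0.092323·-0.428571=0.0396; V=0.136054+-0.092323+0.039567=0.0833
k=4 src: inc=0.039567, refl=0.039567·0.904762=0.0358; V=0.043732+0.039567+0.035799=0.1191
k=5 load: inc=0.035799, refl=0.035799·-0.428571=-0.0153; V=0.083299+0.035799+-0.015342=0.1038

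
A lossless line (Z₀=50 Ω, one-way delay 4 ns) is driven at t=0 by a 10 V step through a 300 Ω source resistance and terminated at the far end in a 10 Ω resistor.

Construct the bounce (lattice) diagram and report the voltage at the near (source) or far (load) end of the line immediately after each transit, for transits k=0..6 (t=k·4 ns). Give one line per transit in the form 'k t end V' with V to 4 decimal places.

0 0 source 1.4286
1 4 load 0.4762
2 8 source -0.2041
3 12 load 0.2494
4 16 source 0.5734
5 20 load 0.3574
6 24 source 0.2032

Γ_L=-0.666667, Γ_S=0.714286; launch V₁=10·50/350=1.428571
k=0 src: V=1.4286
k=1 load: inc=1.428571, refl=1.428571·-0.666667=-0.9524; V=0.000000+1.428571+-0.952381=0.4762
k=2 src: inc=-0.952381, refl=-0.952381·0.714286=-0.6803; V=1.428571+-0.952381+-0.680272=-0.2041
k=3 load: inc=-0.680272, refl=-0.680272·-0.666667=0.4535; V=0.476190+-0.680272+0.453515=0.2494
k=4 src: inc=0.453515, refl=0.453515·0.714286=0.3239; V=-0.204082+0.453515+0.323939=0.5734
k=5 load: inc=0.323939, refl=0.323939·-0.666667=-0.2160; V=0.249433+0.323939+-0.215959=0.3574
k=6 src: inc=-0.215959, refl=-0.215959·0.714286=-0.1543; V=0.573372+-0.215959+-0.154257=0.2032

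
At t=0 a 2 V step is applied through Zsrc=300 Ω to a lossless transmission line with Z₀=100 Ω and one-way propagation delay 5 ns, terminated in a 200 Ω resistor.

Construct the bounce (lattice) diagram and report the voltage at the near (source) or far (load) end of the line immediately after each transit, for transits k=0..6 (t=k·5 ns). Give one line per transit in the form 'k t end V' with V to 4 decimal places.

0 0 source 0.5000
1 5 load 0.6667
2 10 source 0.7500
3 15 load 0.7778
4 20 source 0.7917
5 25 load 0.7963
6 30 source 0.7986

Γ_L=0.333333, Γ_S=0.500000; launch V₁=2·100/400=0.500000
k=0 src: V=0.5000
k=1 load: inc=0.500000, refl=0.500000·0.333333=0.1667; V=0.000000+0.500000+0.166667=0.6667
k=2 src: inc=0.166667, refl=0.166667·0.500000=0.0833; V=0.500000+0.166667+0.083333=0.7500
k=3 load: inc=0.083333, refl=0.083333·0.333333=0.0278; V=0.666667+0.083333+0.027778=0.7778
k=4 src: inc=0.027778, refl=0.027778·0.500000=0.0139; V=0.750000+0.027778+0.013889=0.7917
k=5 load: inc=0.013889, refl=0.013889·0.333333=0.0046; V=0.777778+0.013889+0.004630=0.7963
k=6 src: inc=0.004630, refl=0.004630·0.500000=0.0023; V=0.791667+0.004630+0.002315=0.7986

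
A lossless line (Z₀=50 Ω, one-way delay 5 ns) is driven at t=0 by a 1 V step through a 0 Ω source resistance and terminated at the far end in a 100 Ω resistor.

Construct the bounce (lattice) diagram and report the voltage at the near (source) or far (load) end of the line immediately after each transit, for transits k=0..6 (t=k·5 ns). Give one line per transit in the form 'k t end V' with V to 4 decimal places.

0 0 source 1.0000
1 5 load 1.3333
2 10 source 1.0000
3 15 load 0.8889
4 20 source 1.0000
5 25 load 1.0370
6 30 source 1.0000

Γ_L=0.333333, Γ_S=-1.000000; launch V₁=1·50/50=1.000000
k=0 src: V=1.0000
k=1 load: inc=1.000000, refl=1.000000·0.333333=0.3333; V=0.000000+1.000000+0.333333=1.3333
k=2 src: inc=0.333333, refl=0.333333·-1.000000=-0.3333; V=1.000000+0.333333+-0.333333=1.0000
k=3 load: inc=-0.333333, refl=-0.333333·0.333333=-0.1111; V=1.333333+-0.333333+-0.111111=0.8889
k=4 src: inc=-0.111111, refl=-0.111111·-1.000000=0.1111; V=1.000000+-0.111111+0.111111=1.0000
k=5 load: inc=0.111111, refl=0.111111·0.333333=0.0370; V=0.888889+0.111111+0.037037=1.0370
k=6 src: inc=0.037037, refl=0.037037·-1.000000=-0.0370; V=1.000000+0.037037+-0.037037=1.0000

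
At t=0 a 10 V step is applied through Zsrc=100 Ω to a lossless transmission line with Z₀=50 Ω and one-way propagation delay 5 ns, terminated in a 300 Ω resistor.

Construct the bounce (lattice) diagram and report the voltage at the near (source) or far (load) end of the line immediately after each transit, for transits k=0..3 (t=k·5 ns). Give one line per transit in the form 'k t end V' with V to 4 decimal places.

Γ_L=0.714286, Γ_S=0.333333; launch V₁=10·50/150=3.333333
k=0 src: V=3.3333
k=1 load: inc=3.333333, refl=3.333333·0.714286=2.3810; V=0.000000+3.333333+2.380952=5.7143
k=2 src: inc=2.380952, refl=2.380952·0.333333=0.7937; V=3.333333+2.380952+0.793651=6.5079
k=3 load: inc=0.793651, refl=0.793651·0.714286=0.5669; V=5.714286+0.793651+0.566893=7.0748

0 0 source 3.3333
1 5 load 5.7143
2 10 source 6.5079
3 15 load 7.0748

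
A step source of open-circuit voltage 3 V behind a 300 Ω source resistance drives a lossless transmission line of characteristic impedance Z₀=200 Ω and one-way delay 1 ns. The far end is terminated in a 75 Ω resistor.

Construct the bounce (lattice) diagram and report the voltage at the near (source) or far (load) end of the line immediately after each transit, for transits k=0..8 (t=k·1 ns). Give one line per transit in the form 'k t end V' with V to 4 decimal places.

0 0 source 1.2000
1 1 load 0.6545
2 2 source 0.5455
3 3 load 0.5950
4 4 source 0.6050
5 5 load 0.6005
6 6 source 0.5995
7 7 load 0.6000
8 8 source 0.6000

Γ_L=-0.454545, Γ_S=0.200000; launch V₁=3·200/500=1.200000
k=0 src: V=1.2000
k=1 load: inc=1.200000, refl=1.200000·-0.454545=-0.5455; V=0.000000+1.200000+-0.545455=0.6545
k=2 src: inc=-0.545455, refl=-0.545455·0.200000=-0.1091; V=1.200000+-0.545455+-0.109091=0.5455
k=3 load: inc=-0.109091, refl=-0.109091·-0.454545=0.0496; V=0.654545+-0.109091+0.049587=0.5950
k=4 src: inc=0.049587, refl=0.049587·0.200000=0.0099; V=0.545455+0.049587+0.009917=0.6050
k=5 load: inc=0.009917, refl=0.009917·-0.454545=-0.0045; V=0.595041+0.009917+-0.004508=0.6005
k=6 src: inc=-0.004508, refl=-0.004508·0.200000=-0.0009; V=0.604959+-0.004508+-0.000902=0.5995
k=7 load: inc=-0.000902, refl=-0.000902·-0.454545=0.0004; V=0.600451+-0.000902+0.000410=0.6000
k=8 src: inc=0.000410, refl=0.000410·0.200000=0.0001; V=0.599549+0.000410+0.000082=0.6000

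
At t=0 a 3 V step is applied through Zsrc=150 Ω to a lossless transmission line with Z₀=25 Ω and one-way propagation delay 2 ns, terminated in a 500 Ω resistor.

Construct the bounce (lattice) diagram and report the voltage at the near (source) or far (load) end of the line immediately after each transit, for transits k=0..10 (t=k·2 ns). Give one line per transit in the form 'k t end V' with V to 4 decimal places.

0 0 source 0.4286
1 2 load 0.8163
2 4 source 1.0933
3 6 load 1.3439
4 8 source 1.5229
5 10 load 1.6848
6 12 source 1.8005
7 14 load 1.9052
8 16 source 1.9799
9 18 load 2.0476
10 20 source 2.0959

Γ_L=0.904762, Γ_S=0.714286; launch V₁=3·25/175=0.428571
k=0 src: V=0.4286
k=1 load: inc=0.428571, refl=0.428571·0.904762=0.3878; V=0.000000+0.428571+0.387755=0.8163
k=2 src: inc=0.387755, refl=0.387755·0.714286=0.2770; V=0.428571+0.387755+0.276968=1.0933
k=3 load: inc=0.276968, refl=0.276968·0.904762=0.2506; V=0.816327+0.276968+0.250590=1.3439
k=4 src: inc=0.250590, refl=0.250590·0.714286=0.1790; V=1.093294+0.250590+0.178993=1.5229
k=5 load: inc=0.178993, refl=0.178993·0.904762=0.1619; V=1.343884+0.178993+0.161946=1.6848
k=6 src: inc=0.161946, refl=0.161946·0.714286=0.1157; V=1.522877+0.161946+0.115676=1.8005
k=7 load: inc=0.115676, refl=0.115676·0.904762=0.1047; V=1.684823+0.115676+0.104659=1.9052
k=8 src: inc=0.104659, refl=0.104659·0.714286=0.0748; V=1.800499+0.104659+0.074756=1.9799
k=9 load: inc=0.074756, refl=0.074756·0.904762=0.0676; V=1.905158+0.074756+0.067637=2.0476
k=10 src: inc=0.067637, refl=0.067637·0.714286=0.0483; V=1.979914+0.067637+0.048312=2.0959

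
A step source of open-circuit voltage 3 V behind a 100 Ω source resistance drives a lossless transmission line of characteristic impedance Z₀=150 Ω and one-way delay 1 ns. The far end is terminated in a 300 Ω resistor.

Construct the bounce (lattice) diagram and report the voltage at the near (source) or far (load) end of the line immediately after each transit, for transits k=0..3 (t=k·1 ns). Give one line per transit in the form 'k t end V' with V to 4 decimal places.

0 0 source 1.8000
1 1 load 2.4000
2 2 source 2.2800
3 3 load 2.2400

Γ_L=0.333333, Γ_S=-0.200000; launch V₁=3·150/250=1.800000
k=0 src: V=1.8000
k=1 load: inc=1.800000, refl=1.800000·0.333333=0.6000; V=0.000000+1.800000+0.600000=2.4000
k=2 src: inc=0.600000, refl=0.600000·-0.200000=-0.1200; V=1.800000+0.600000+-0.120000=2.2800
k=3 load: inc=-0.120000, refl=-0.120000·0.333333=-0.0400; V=2.400000+-0.120000+-0.040000=2.2400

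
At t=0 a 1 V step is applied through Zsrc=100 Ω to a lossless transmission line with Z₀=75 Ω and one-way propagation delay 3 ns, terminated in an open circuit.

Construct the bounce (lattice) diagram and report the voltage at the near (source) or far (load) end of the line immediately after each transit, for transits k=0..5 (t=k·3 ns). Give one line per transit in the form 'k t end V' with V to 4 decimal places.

0 0 source 0.4286
1 3 load 0.8571
2 6 source 0.9184
3 9 load 0.9796
4 12 source 0.9883
5 15 load 0.9971

Γ_L=1.000000, Γ_S=0.142857; launch V₁=1·75/175=0.428571
k=0 src: V=0.4286
k=1 load: inc=0.428571, refl=0.428571·1.000000=0.4286; V=0.000000+0.428571+0.428571=0.8571
k=2 src: inc=0.428571, refl=0.428571·0.142857=0.0612; V=0.428571+0.428571+0.061224=0.9184
k=3 load: inc=0.061224, refl=0.061224·1.000000=0.0612; V=0.857143+0.061224+0.061224=0.9796
k=4 src: inc=0.061224, refl=0.061224·0.142857=0.0087; V=0.918367+0.061224+0.008746=0.9883
k=5 load: inc=0.008746, refl=0.008746·1.000000=0.0087; V=0.979592+0.008746+0.008746=0.9971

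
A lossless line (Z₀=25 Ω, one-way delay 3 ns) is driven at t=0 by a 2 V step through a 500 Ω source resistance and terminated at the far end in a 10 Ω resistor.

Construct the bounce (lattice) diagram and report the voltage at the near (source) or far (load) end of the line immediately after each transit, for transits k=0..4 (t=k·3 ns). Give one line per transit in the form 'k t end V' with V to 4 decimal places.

0 0 source 0.0952
1 3 load 0.0544
2 6 source 0.0175
3 9 load 0.0333
4 12 source 0.0476

Γ_L=-0.428571, Γ_S=0.904762; launch V₁=2·25/525=0.095238
k=0 src: V=0.0952
k=1 load: inc=0.095238, refl=0.095238·-0.428571=-0.0408; V=0.000000+0.095238+-0.040816=0.0544
k=2 src: inc=-0.040816, refl=-0.040816·0.904762=-0.0369; V=0.095238+-0.040816+-0.036929=0.0175
k=3 load: inc=-0.036929, refl=-0.036929·-0.428571=0.0158; V=0.054422+-0.036929+0.015827=0.0333
k=4 src: inc=0.015827, refl=0.015827·0.904762=0.0143; V=0.017493+0.015827+0.014319=0.0476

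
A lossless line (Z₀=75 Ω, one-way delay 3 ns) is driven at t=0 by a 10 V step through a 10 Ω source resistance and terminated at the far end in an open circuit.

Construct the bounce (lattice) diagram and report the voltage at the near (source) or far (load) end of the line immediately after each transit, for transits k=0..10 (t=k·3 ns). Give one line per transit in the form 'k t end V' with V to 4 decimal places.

0 0 source 8.8235
1 3 load 17.6471
2 6 source 10.8997
3 9 load 4.1522
4 12 source 9.3120
5 15 load 14.4718
6 18 source 10.5261
7 21 load 6.5804
8 24 source 9.5977
9 27 load 12.6150
10 30 source 10.3076

Γ_L=1.000000, Γ_S=-0.764706; launch V₁=10·75/85=8.823529
k=0 src: V=8.8235
k=1 load: inc=8.823529, refl=8.823529·1.000000=8.8235; V=0.000000+8.823529+8.823529=17.6471
k=2 src: inc=8.823529, refl=8.823529·-0.764706=-6.7474; V=8.823529+8.823529+-6.747405=10.8997
k=3 load: inc=-6.747405, refl=-6.747405·1.000000=-6.7474; V=17.647059+-6.747405+-6.747405=4.1522
k=4 src: inc=-6.747405, refl=-6.747405·-0.764706=5.1598; V=10.899654+-6.747405+5.159780=9.3120
k=5 load: inc=5.159780, refl=5.159780·1.000000=5.1598; V=4.152249+5.159780+5.159780=14.4718
k=6 src: inc=5.159780, refl=5.159780·-0.764706=-3.9457; V=9.312029+5.159780+-3.945714=10.5261
k=7 load: inc=-3.945714, refl=-3.945714·1.000000=-3.9457; V=14.471809+-3.945714+-3.945714=6.5804
k=8 src: inc=-3.945714, refl=-3.945714·-0.764706=3.0173; V=10.526095+-3.945714+3.017311=9.5977
k=9 load: inc=3.017311, refl=3.017311·1.000000=3.0173; V=6.580381+3.017311+3.017311=12.6150
k=10 src: inc=3.017311, refl=3.017311·-0.764706=-2.3074; V=9.597692+3.017311+-2.307355=10.3076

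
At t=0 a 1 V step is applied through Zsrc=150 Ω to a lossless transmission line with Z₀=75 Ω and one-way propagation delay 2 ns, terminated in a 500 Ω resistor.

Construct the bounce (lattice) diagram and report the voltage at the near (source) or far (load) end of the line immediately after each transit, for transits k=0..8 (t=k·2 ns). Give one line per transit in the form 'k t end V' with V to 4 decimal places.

Γ_L=0.739130, Γ_S=0.333333; launch V₁=1·75/225=0.333333
k=0 src: V=0.3333
k=1 load: inc=0.333333, refl=0.333333·0.739130=0.2464; V=0.000000+0.333333+0.246377=0.5797
k=2 src: inc=0.246377, refl=0.246377·0.333333=0.0821; V=0.333333+0.246377+0.082126=0.6618
k=3 load: inc=0.082126, refl=0.082126·0.739130=0.0607; V=0.579710+0.082126+0.060702=0.7225
k=4 src: inc=0.060702, refl=0.060702·0.333333=0.0202; V=0.661836+0.060702+0.020234=0.7428
k=5 load: inc=0.020234, refl=0.020234·0.739130=0.0150; V=0.722537+0.020234+0.014955=0.7577
k=6 src: inc=0.014955, refl=0.014955·0.333333=0.0050; V=0.742771+0.014955+0.004985=0.7627
k=7 load: inc=0.004985, refl=0.004985·0.739130=0.0037; V=0.757727+0.004985+0.003685=0.7664
k=8 src: inc=0.003685, refl=0.003685·0.333333=0.0012; V=0.762712+0.003685+0.001228=0.7676

0 0 source 0.3333
1 2 load 0.5797
2 4 source 0.6618
3 6 load 0.7225
4 8 source 0.7428
5 10 load 0.7577
6 12 source 0.7627
7 14 load 0.7664
8 16 source 0.7676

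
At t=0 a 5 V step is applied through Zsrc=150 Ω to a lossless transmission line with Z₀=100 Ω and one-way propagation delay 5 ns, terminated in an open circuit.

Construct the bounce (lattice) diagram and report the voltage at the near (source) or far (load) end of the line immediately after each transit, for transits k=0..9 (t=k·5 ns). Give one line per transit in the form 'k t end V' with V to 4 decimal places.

0 0 source 2.0000
1 5 load 4.0000
2 10 source 4.4000
3 15 load 4.8000
4 20 source 4.8800
5 25 load 4.9600
6 30 source 4.9760
7 35 load 4.9920
8 40 source 4.9952
9 45 load 4.9984

Γ_L=1.000000, Γ_S=0.200000; launch V₁=5·100/250=2.000000
k=0 src: V=2.0000
k=1 load: inc=2.000000, refl=2.000000·1.000000=2.0000; V=0.000000+2.000000+2.000000=4.0000
k=2 src: inc=2.000000, refl=2.000000·0.200000=0.4000; V=2.000000+2.000000+0.400000=4.4000
k=3 load: inc=0.400000, refl=0.400000·1.000000=0.4000; V=4.000000+0.400000+0.400000=4.8000
k=4 src: inc=0.400000, refl=0.400000·0.200000=0.0800; V=4.400000+0.400000+0.080000=4.8800
k=5 load: inc=0.080000, refl=0.080000·1.000000=0.0800; V=4.800000+0.080000+0.080000=4.9600
k=6 src: inc=0.080000, refl=0.080000·0.200000=0.0160; V=4.880000+0.080000+0.016000=4.9760
k=7 load: inc=0.016000, refl=0.016000·1.000000=0.0160; V=4.960000+0.016000+0.016000=4.9920
k=8 src: inc=0.016000, refl=0.016000·0.200000=0.0032; V=4.976000+0.016000+0.003200=4.9952
k=9 load: inc=0.003200, refl=0.003200·1.000000=0.0032; V=4.992000+0.003200+0.003200=4.9984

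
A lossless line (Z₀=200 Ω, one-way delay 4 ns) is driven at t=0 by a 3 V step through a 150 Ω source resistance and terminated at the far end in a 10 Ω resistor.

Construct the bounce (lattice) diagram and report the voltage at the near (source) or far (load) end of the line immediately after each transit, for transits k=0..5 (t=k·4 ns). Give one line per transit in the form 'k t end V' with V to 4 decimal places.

0 0 source 1.7143
1 4 load 0.1633
2 8 source 0.3848
3 12 load 0.1844
4 16 source 0.2130
5 20 load 0.1871

Γ_L=-0.904762, Γ_S=-0.142857; launch V₁=3·200/350=1.714286
k=0 src: V=1.7143
k=1 load: inc=1.714286, refl=1.714286·-0.904762=-1.5510; V=0.000000+1.714286+-1.551020=0.1633
k=2 src: inc=-1.551020, refl=-1.551020·-0.142857=0.2216; V=1.714286+-1.551020+0.221574=0.3848
k=3 load: inc=0.221574, refl=0.221574·-0.904762=-0.2005; V=0.163265+0.221574+-0.200472=0.1844
k=4 src: inc=-0.200472, refl=-0.200472·-0.142857=0.0286; V=0.384840+-0.200472+0.028639=0.2130
k=5 load: inc=0.028639, refl=0.028639·-0.904762=-0.0259; V=0.184368+0.028639+-0.025911=0.1871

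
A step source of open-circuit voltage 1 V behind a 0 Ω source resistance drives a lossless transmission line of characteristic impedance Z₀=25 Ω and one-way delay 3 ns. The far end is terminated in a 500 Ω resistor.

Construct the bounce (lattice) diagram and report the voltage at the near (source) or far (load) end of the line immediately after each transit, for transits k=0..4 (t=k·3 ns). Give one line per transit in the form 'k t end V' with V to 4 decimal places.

Γ_L=0.904762, Γ_S=-1.000000; launch V₁=1·25/25=1.000000
k=0 src: V=1.0000
k=1 load: inc=1.000000, refl=1.000000·0.904762=0.9048; V=0.000000+1.000000+0.904762=1.9048
k=2 src: inc=0.904762, refl=0.904762·-1.000000=-0.9048; V=1.000000+0.904762+-0.904762=1.0000
k=3 load: inc=-0.904762, refl=-0.904762·0.904762=-0.8186; V=1.904762+-0.904762+-0.818594=0.1814
k=4 src: inc=-0.818594, refl=-0.818594·-1.000000=0.8186; V=1.000000+-0.818594+0.818594=1.0000

0 0 source 1.0000
1 3 load 1.9048
2 6 source 1.0000
3 9 load 0.1814
4 12 source 1.0000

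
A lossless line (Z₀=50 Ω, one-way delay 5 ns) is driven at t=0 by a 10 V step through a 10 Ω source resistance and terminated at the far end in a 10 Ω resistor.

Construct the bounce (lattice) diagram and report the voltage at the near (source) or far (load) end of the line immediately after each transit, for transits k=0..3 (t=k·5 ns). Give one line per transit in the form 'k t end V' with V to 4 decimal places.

Γ_L=-0.666667, Γ_S=-0.666667; launch V₁=10·50/60=8.333333
k=0 src: V=8.3333
k=1 load: inc=8.333333, refl=8.333333·-0.666667=-5.5556; V=0.000000+8.333333+-5.555556=2.7778
k=2 src: inc=-5.555556, refl=-5.555556·-0.666667=3.7037; V=8.333333+-5.555556+3.703704=6.4815
k=3 load: inc=3.703704, refl=3.703704·-0.666667=-2.4691; V=2.777778+3.703704+-2.469136=4.0123

0 0 source 8.3333
1 5 load 2.7778
2 10 source 6.4815
3 15 load 4.0123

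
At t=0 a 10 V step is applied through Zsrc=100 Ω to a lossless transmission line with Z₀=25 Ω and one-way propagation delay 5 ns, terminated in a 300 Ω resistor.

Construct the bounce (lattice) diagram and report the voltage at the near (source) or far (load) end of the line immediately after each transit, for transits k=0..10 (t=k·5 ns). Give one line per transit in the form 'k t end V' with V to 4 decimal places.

Γ_L=0.846154, Γ_S=0.600000; launch V₁=10·25/125=2.000000
k=0 src: V=2.0000
k=1 load: inc=2.000000, refl=2.000000·0.846154=1.6923; V=0.000000+2.000000+1.692308=3.6923
k=2 src: inc=1.692308, refl=1.692308·0.600000=1.0154; V=2.000000+1.692308+1.015385=4.7077
k=3 load: inc=1.015385, refl=1.015385·0.846154=0.8592; V=3.692308+1.015385+0.859172=5.5669
k=4 src: inc=0.859172, refl=0.859172·0.600000=0.5155; V=4.707692+0.859172+0.515503=6.0824
k=5 load: inc=0.515503, refl=0.515503·0.846154=0.4362; V=5.566864+0.515503+0.436195=6.5186
k=6 src: inc=0.436195, refl=0.436195·0.600000=0.2617; V=6.082367+0.436195+0.261717=6.7803
k=7 load: inc=0.261717, refl=0.261717·0.846154=0.2215; V=6.518562+0.261717+0.221453=7.0017
k=8 src: inc=0.221453, refl=0.221453·0.600000=0.1329; V=6.780279+0.221453+0.132872=7.1346
k=9 load: inc=0.132872, refl=0.132872·0.846154=0.1124; V=7.001731+0.132872+0.112430=7.2470
k=10 src: inc=0.112430, refl=0.112430·0.600000=0.0675; V=7.134603+0.112430+0.067458=7.3145

0 0 source 2.0000
1 5 load 3.6923
2 10 source 4.7077
3 15 load 5.5669
4 20 source 6.0824
5 25 load 6.5186
6 30 source 6.7803
7 35 load 7.0017
8 40 source 7.1346
9 45 load 7.2470
10 50 source 7.3145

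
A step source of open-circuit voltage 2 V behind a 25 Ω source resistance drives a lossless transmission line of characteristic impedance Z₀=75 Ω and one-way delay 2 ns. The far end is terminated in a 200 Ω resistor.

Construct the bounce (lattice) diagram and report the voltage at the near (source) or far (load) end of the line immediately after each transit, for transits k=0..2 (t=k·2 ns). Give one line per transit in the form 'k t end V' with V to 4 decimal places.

Γ_L=0.454545, Γ_S=-0.500000; launch V₁=2·75/100=1.500000
k=0 src: V=1.5000
k=1 load: inc=1.500000, refl=1.500000·0.454545=0.6818; V=0.000000+1.500000+0.681818=2.1818
k=2 src: inc=0.681818, refl=0.681818·-0.500000=-0.3409; V=1.500000+0.681818+-0.340909=1.8409

0 0 source 1.5000
1 2 load 2.1818
2 4 source 1.8409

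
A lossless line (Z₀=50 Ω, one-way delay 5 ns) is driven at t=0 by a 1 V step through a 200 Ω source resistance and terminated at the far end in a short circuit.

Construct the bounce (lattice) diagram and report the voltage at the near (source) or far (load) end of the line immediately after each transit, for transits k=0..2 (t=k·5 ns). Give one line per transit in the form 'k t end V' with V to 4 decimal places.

Γ_L=-1.000000, Γ_S=0.600000; launch V₁=1·50/250=0.200000
k=0 src: V=0.2000
k=1 load: inc=0.200000, refl=0.200000·-1.000000=-0.2000; V=0.000000+0.200000+-0.200000=0.0000
k=2 src: inc=-0.200000, refl=-0.200000·0.600000=-0.1200; V=0.200000+-0.200000+-0.120000=-0.1200

0 0 source 0.2000
1 5 load 0.0000
2 10 source -0.1200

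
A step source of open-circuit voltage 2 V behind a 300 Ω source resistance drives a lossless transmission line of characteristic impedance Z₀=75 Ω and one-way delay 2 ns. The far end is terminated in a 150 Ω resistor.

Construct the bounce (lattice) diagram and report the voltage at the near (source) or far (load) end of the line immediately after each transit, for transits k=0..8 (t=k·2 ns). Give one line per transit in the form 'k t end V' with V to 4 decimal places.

Γ_L=0.333333, Γ_S=0.600000; launch V₁=2·75/375=0.400000
k=0 src: V=0.4000
k=1 load: inc=0.400000, refl=0.400000·0.333333=0.1333; V=0.000000+0.400000+0.133333=0.5333
k=2 src: inc=0.133333, refl=0.133333·0.600000=0.0800; V=0.400000+0.133333+0.080000=0.6133
k=3 load: inc=0.080000, refl=0.080000·0.333333=0.0267; V=0.533333+0.080000+0.026667=0.6400
k=4 src: inc=0.026667, refl=0.026667·0.600000=0.0160; V=0.613333+0.026667+0.016000=0.6560
k=5 load: inc=0.016000, refl=0.016000·0.333333=0.0053; V=0.640000+0.016000+0.005333=0.6613
k=6 src: inc=0.005333, refl=0.005333·0.600000=0.0032; V=0.656000+0.005333+0.003200=0.6645
k=7 load: inc=0.003200, refl=0.003200·0.333333=0.0011; V=0.661333+0.003200+0.001067=0.6656
k=8 src: inc=0.001067, refl=0.001067·0.600000=0.0006; V=0.664533+0.001067+0.000640=0.6662

0 0 source 0.4000
1 2 load 0.5333
2 4 source 0.6133
3 6 load 0.6400
4 8 source 0.6560
5 10 load 0.6613
6 12 source 0.6645
7 14 load 0.6656
8 16 source 0.6662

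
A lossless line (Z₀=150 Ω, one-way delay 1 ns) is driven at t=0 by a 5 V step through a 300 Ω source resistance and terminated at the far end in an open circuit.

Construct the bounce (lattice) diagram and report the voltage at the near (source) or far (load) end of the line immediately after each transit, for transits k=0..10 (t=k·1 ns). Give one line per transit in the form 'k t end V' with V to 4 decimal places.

Γ_L=1.000000, Γ_S=0.333333; launch V₁=5·150/450=1.666667
k=0 src: V=1.6667
k=1 load: inc=1.666667, refl=1.666667·1.000000=1.6667; V=0.000000+1.666667+1.666667=3.3333
k=2 src: inc=1.666667, refl=1.666667·0.333333=0.5556; V=1.666667+1.666667+0.555556=3.8889
k=3 load: inc=0.555556, refl=0.555556·1.000000=0.5556; V=3.333333+0.555556+0.555556=4.4444
k=4 src: inc=0.555556, refl=0.555556·0.333333=0.1852; V=3.888889+0.555556+0.185185=4.6296
k=5 load: inc=0.185185, refl=0.185185·1.000000=0.1852; V=4.444444+0.185185+0.185185=4.8148
k=6 src: inc=0.185185, refl=0.185185·0.333333=0.0617; V=4.629630+0.185185+0.061728=4.8765
k=7 load: inc=0.061728, refl=0.061728·1.000000=0.0617; V=4.814815+0.061728+0.061728=4.9383
k=8 src: inc=0.061728, refl=0.061728·0.333333=0.0206; V=4.876543+0.061728+0.020576=4.9588
k=9 load: inc=0.020576, refl=0.020576·1.000000=0.0206; V=4.938272+0.020576+0.020576=4.9794
k=10 src: inc=0.020576, refl=0.020576·0.333333=0.0069; V=4.958848+0.020576+0.006859=4.9863

0 0 source 1.6667
1 1 load 3.3333
2 2 source 3.8889
3 3 load 4.4444
4 4 source 4.6296
5 5 load 4.8148
6 6 source 4.8765
7 7 load 4.9383
8 8 source 4.9588
9 9 load 4.9794
10 10 source 4.9863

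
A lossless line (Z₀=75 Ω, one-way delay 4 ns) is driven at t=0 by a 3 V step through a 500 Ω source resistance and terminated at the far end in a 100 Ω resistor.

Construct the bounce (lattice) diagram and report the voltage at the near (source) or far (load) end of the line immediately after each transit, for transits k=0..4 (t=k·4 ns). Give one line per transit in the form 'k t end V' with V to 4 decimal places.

Γ_L=0.142857, Γ_S=0.739130; launch V₁=3·75/575=0.391304
k=0 src: V=0.3913
k=1 load: inc=0.391304, refl=0.391304·0.142857=0.0559; V=0.000000+0.391304+0.055901=0.4472
k=2 src: inc=0.055901, refl=0.055901·0.739130=0.0413; V=0.391304+0.055901+0.041318=0.4885
k=3 load: inc=0.041318, refl=0.041318·0.142857=0.0059; V=0.447205+0.041318+0.005903=0.4944
k=4 src: inc=0.005903, refl=0.005903·0.739130=0.0044; V=0.488523+0.005903+0.004363=0.4988

0 0 source 0.3913
1 4 load 0.4472
2 8 source 0.4885
3 12 load 0.4944
4 16 source 0.4988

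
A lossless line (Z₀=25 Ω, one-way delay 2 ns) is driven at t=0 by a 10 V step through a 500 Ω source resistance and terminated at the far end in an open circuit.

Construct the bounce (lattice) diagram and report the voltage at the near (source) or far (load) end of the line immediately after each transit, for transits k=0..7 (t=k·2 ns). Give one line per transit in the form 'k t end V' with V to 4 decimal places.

0 0 source 0.4762
1 2 load 0.9524
2 4 source 1.3832
3 6 load 1.8141
4 8 source 2.2039
5 10 load 2.5937
6 12 source 2.9464
7 14 load 3.2990

Γ_L=1.000000, Γ_S=0.904762; launch V₁=10·25/525=0.476190
k=0 src: V=0.4762
k=1 load: inc=0.476190, refl=0.476190·1.000000=0.4762; V=0.000000+0.476190+0.476190=0.9524
k=2 src: inc=0.476190, refl=0.476190·0.904762=0.4308; V=0.476190+0.476190+0.430839=1.3832
k=3 load: inc=0.430839, refl=0.430839·1.000000=0.4308; V=0.952381+0.430839+0.430839=1.8141
k=4 src: inc=0.430839, refl=0.430839·0.904762=0.3898; V=1.383220+0.430839+0.389807=2.2039
k=5 load: inc=0.389807, refl=0.389807·1.000000=0.3898; V=1.814059+0.389807+0.389807=2.5937
k=6 src: inc=0.389807, refl=0.389807·0.904762=0.3527; V=2.203866+0.389807+0.352682=2.9464
k=7 load: inc=0.352682, refl=0.352682·1.000000=0.3527; V=2.593672+0.352682+0.352682=3.2990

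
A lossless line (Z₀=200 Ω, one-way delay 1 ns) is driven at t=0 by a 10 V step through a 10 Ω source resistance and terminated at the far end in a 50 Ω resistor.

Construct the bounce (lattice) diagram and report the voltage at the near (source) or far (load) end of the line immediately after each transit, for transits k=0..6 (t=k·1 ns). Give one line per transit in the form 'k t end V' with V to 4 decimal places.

Γ_L=-0.600000, Γ_S=-0.904762; launch V₁=10·200/210=9.523810
k=0 src: V=9.5238
k=1 load: inc=9.523810, refl=9.523810·-0.600000=-5.7143; V=0.000000+9.523810+-5.714286=3.8095
k=2 src: inc=-5.714286, refl=-5.714286·-0.904762=5.1701; V=9.523810+-5.714286+5.170068=8.9796
k=3 load: inc=5.170068, refl=5.170068·-0.600000=-3.1020; V=3.809524+5.170068+-3.102041=5.8776
k=4 src: inc=-3.102041, refl=-3.102041·-0.904762=2.8066; V=8.979592+-3.102041+2.806608=8.6842
k=5 load: inc=2.806608, refl=2.806608·-0.600000=-1.6840; V=5.877551+2.806608+-1.683965=7.0002
k=6 src: inc=-1.683965, refl=-1.683965·-0.904762=1.5236; V=8.684159+-1.683965+1.523587=8.5238

0 0 source 9.5238
1 1 load 3.8095
2 2 source 8.9796
3 3 load 5.8776
4 4 source 8.6842
5 5 load 7.0002
6 6 source 8.5238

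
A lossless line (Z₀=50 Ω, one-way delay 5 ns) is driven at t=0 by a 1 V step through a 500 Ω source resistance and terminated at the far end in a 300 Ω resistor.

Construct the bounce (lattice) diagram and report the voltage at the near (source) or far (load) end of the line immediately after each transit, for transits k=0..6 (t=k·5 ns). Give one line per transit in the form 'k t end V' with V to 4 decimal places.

Γ_L=0.714286, Γ_S=0.818182; launch V₁=1·50/550=0.090909
k=0 src: V=0.0909
k=1 load: inc=0.090909, refl=0.090909·0.714286=0.0649; V=0.000000+0.090909+0.064935=0.1558
k=2 src: inc=0.064935, refl=0.064935·0.818182=0.0531; V=0.090909+0.064935+0.053129=0.2090
k=3 load: inc=0.053129, refl=0.053129·0.714286=0.0379; V=0.155844+0.053129+0.037949=0.2469
k=4 src: inc=0.037949, refl=0.037949·0.818182=0.0310; V=0.208973+0.037949+0.031049=0.2780
k=5 load: inc=0.031049, refl=0.031049·0.714286=0.0222; V=0.246922+0.031049+0.022178=0.3001
k=6 src: inc=0.022178, refl=0.022178·0.818182=0.0181; V=0.277971+0.022178+0.018146=0.3183

0 0 source 0.0909
1 5 load 0.1558
2 10 source 0.2090
3 15 load 0.2469
4 20 source 0.2780
5 25 load 0.3001
6 30 source 0.3183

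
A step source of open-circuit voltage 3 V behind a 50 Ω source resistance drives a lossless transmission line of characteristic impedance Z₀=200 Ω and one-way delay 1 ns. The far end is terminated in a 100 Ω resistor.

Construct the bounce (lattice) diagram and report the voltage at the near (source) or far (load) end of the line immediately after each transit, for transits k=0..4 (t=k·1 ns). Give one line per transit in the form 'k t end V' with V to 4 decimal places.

0 0 source 2.4000
1 1 load 1.6000
2 2 source 2.0800
3 3 load 1.9200
4 4 source 2.0160

Γ_L=-0.333333, Γ_S=-0.600000; launch V₁=3·200/250=2.400000
k=0 src: V=2.4000
k=1 load: inc=2.400000, refl=2.400000·-0.333333=-0.8000; V=0.000000+2.400000+-0.800000=1.6000
k=2 src: inc=-0.800000, refl=-0.800000·-0.600000=0.4800; V=2.400000+-0.800000+0.480000=2.0800
k=3 load: inc=0.480000, refl=0.480000·-0.333333=-0.1600; V=1.600000+0.480000+-0.160000=1.9200
k=4 src: inc=-0.160000, refl=-0.160000·-0.600000=0.0960; V=2.080000+-0.160000+0.096000=2.0160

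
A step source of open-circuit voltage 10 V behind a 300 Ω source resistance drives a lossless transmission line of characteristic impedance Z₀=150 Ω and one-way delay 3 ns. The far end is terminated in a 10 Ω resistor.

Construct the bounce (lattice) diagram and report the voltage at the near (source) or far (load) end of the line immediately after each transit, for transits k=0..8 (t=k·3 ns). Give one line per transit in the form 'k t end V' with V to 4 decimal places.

Γ_L=-0.875000, Γ_S=0.333333; launch V₁=10·150/450=3.333333
k=0 src: V=3.3333
k=1 load: inc=3.333333, refl=3.333333·-0.875000=-2.9167; V=0.000000+3.333333+-2.916667=0.4167
k=2 src: inc=-2.916667, refl=-2.916667·0.333333=-0.9722; V=3.333333+-2.916667+-0.972222=-0.5556
k=3 load: inc=-0.972222, refl=-0.972222·-0.875000=0.8507; V=0.416667+-0.972222+0.850694=0.2951
k=4 src: inc=0.850694, refl=0.850694·0.333333=0.2836; V=-0.555556+0.850694+0.283565=0.5787
k=5 load: inc=0.283565, refl=0.283565·-0.875000=-0.2481; V=0.295139+0.283565+-0.248119=0.3306
k=6 src: inc=-0.248119, refl=-0.248119·0.333333=-0.0827; V=0.578704+-0.248119+-0.082706=0.2479
k=7 load: inc=-0.082706, refl=-0.082706·-0.875000=0.0724; V=0.330584+-0.082706+0.072368=0.3202
k=8 src: inc=0.072368, refl=0.072368·0.333333=0.0241; V=0.247878+0.072368+0.024123=0.3444

0 0 source 3.3333
1 3 load 0.4167
2 6 source -0.5556
3 9 load 0.2951
4 12 source 0.5787
5 15 load 0.3306
6 18 source 0.2479
7 21 load 0.3202
8 24 source 0.3444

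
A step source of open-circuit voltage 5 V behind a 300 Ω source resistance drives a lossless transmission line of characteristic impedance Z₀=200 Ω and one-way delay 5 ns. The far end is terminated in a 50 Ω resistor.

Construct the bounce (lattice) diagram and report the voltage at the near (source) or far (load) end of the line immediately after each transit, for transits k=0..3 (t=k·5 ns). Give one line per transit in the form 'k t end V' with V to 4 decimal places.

Γ_L=-0.600000, Γ_S=0.200000; launch V₁=5·200/500=2.000000
k=0 src: V=2.0000
k=1 load: inc=2.000000, refl=2.000000·-0.600000=-1.2000; V=0.000000+2.000000+-1.200000=0.8000
k=2 src: inc=-1.200000, refl=-1.200000·0.200000=-0.2400; V=2.000000+-1.200000+-0.240000=0.5600
k=3 load: inc=-0.240000, refl=-0.240000·-0.600000=0.1440; V=0.800000+-0.240000+0.144000=0.7040

0 0 source 2.0000
1 5 load 0.8000
2 10 source 0.5600
3 15 load 0.7040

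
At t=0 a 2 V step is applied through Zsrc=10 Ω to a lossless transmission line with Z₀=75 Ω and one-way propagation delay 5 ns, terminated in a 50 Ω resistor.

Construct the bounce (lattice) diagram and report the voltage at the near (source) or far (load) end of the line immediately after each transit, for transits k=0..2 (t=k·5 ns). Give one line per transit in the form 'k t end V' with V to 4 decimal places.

Γ_L=-0.200000, Γ_S=-0.764706; launch V₁=2·75/85=1.764706
k=0 src: V=1.7647
k=1 load: inc=1.764706, refl=1.764706·-0.200000=-0.3529; V=0.000000+1.764706+-0.352941=1.4118
k=2 src: inc=-0.352941, refl=-0.352941·-0.764706=0.2699; V=1.764706+-0.352941+0.269896=1.6817

0 0 source 1.7647
1 5 load 1.4118
2 10 source 1.6817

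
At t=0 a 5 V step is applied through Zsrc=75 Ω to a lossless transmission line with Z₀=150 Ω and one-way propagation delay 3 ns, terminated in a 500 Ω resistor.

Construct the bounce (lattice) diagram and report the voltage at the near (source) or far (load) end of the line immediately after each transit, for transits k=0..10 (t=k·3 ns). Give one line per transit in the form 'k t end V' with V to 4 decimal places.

Γ_L=0.538462, Γ_S=-0.333333; launch V₁=5·150/225=3.333333
k=0 src: V=3.3333
k=1 load: inc=3.333333, refl=3.333333·0.538462=1.7949; V=0.000000+3.333333+1.794872=5.1282
k=2 src: inc=1.794872, refl=1.794872·-0.333333=-0.5983; V=3.333333+1.794872+-0.598291=4.5299
k=3 load: inc=-0.598291, refl=-0.598291·0.538462=-0.3222; V=5.128205+-0.598291+-0.322156=4.2078
k=4 src: inc=-0.322156, refl=-0.322156·-0.333333=0.1074; V=4.529915+-0.322156+0.107385=4.3151
k=5 load: inc=0.107385, refl=0.107385·0.538462=0.0578; V=4.207758+0.107385+0.057823=4.3730
k=6 src: inc=0.057823, refl=0.057823·-0.333333=-0.0193; V=4.315144+0.057823+-0.019274=4.3537
k=7 load: inc=-0.019274, refl=-0.019274·0.538462=-0.0104; V=4.372967+-0.019274+-0.010378=4.3433
k=8 src: inc=-0.010378, refl=-0.010378·-0.333333=0.0035; V=4.353692+-0.010378+0.003459=4.3468
k=9 load: inc=0.003459, refl=0.003459·0.538462=0.0019; V=4.343314+0.003459+0.001863=4.3486
k=10 src: inc=0.001863, refl=0.001863·-0.333333=-0.0006; V=4.346773+0.001863+-0.000621=4.3480

0 0 source 3.3333
1 3 load 5.1282
2 6 source 4.5299
3 9 load 4.2078
4 12 source 4.3151
5 15 load 4.3730
6 18 source 4.3537
7 21 load 4.3433
8 24 source 4.3468
9 27 load 4.3486
10 30 source 4.3480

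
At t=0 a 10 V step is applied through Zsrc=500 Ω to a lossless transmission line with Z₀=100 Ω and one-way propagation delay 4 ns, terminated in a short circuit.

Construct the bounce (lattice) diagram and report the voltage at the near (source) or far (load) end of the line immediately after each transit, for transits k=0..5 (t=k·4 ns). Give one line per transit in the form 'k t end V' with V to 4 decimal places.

Γ_L=-1.000000, Γ_S=0.666667; launch V₁=10·100/600=1.666667
k=0 src: V=1.6667
k=1 load: inc=1.666667, refl=1.666667·-1.000000=-1.6667; V=0.000000+1.666667+-1.666667=0.0000
k=2 src: inc=-1.666667, refl=-1.666667·0.666667=-1.1111; V=1.666667+-1.666667+-1.111111=-1.1111
k=3 load: inc=-1.111111, refl=-1.111111·-1.000000=1.1111; V=0.000000+-1.111111+1.111111=0.0000
k=4 src: inc=1.111111, refl=1.111111·0.666667=0.7407; V=-1.111111+1.111111+0.740741=0.7407
k=5 load: inc=0.740741, refl=0.740741·-1.000000=-0.7407; V=0.000000+0.740741+-0.740741=0.0000

0 0 source 1.6667
1 4 load 0.0000
2 8 source -1.1111
3 12 load 0.0000
4 16 source 0.7407
5 20 load 0.0000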